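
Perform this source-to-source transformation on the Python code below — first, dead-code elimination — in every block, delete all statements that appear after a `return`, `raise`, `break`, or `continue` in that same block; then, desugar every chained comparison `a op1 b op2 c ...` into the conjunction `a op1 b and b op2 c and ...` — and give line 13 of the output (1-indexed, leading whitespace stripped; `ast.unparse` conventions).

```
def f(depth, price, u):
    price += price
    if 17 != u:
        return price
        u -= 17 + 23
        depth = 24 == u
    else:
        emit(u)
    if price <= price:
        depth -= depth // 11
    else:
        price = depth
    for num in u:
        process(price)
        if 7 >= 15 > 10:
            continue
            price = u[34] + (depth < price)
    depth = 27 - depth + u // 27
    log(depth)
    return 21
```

Transformed code:
def f(depth, price, u):
    price += price
    if 17 != u:
        return price
    else:
        emit(u)
    if price <= price:
        depth -= depth // 11
    else:
        price = depth
    for num in u:
        process(price)
        if 7 >= 15 and 15 > 10:
            continue
    depth = 27 - depth + u // 27
    log(depth)
    return 21

if 7 >= 15 and 15 > 10:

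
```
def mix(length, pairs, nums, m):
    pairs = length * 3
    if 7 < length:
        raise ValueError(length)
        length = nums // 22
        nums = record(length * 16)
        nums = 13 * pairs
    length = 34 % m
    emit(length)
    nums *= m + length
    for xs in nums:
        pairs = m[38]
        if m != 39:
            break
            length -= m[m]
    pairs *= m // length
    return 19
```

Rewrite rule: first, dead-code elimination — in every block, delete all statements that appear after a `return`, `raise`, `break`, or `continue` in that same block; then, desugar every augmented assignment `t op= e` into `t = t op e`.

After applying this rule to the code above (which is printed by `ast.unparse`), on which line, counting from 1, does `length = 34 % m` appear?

Transformed code:
def mix(length, pairs, nums, m):
    pairs = length * 3
    if 7 < length:
        raise ValueError(length)
    length = 34 % m
    emit(length)
    nums = nums * (m + length)
    for xs in nums:
        pairs = m[38]
        if m != 39:
            break
    pairs = pairs * (m // length)
    return 19

5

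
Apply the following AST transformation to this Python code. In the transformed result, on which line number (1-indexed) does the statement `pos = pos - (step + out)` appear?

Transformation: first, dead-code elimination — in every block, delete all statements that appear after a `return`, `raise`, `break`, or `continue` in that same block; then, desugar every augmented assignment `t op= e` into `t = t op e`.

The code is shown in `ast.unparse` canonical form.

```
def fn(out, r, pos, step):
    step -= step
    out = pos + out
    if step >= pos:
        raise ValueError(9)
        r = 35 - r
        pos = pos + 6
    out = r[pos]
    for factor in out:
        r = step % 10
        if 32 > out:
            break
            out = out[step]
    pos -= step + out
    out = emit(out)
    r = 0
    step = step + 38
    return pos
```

Transformed code:
def fn(out, r, pos, step):
    step = step - step
    out = pos + out
    if step >= pos:
        raise ValueError(9)
    out = r[pos]
    for factor in out:
        r = step % 10
        if 32 > out:
            break
    pos = pos - (step + out)
    out = emit(out)
    r = 0
    step = step + 38
    return pos

11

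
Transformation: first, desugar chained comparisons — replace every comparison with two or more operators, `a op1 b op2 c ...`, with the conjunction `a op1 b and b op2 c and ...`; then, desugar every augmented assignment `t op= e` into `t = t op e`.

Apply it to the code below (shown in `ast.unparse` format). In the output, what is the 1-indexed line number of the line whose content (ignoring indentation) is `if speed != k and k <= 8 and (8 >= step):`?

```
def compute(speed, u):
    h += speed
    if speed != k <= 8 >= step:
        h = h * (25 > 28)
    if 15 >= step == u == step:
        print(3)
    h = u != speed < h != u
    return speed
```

3

Transformed code:
def compute(speed, u):
    h = h + speed
    if speed != k and k <= 8 and (8 >= step):
        h = h * (25 > 28)
    if 15 >= step and step == u and (u == step):
        print(3)
    h = u != speed and speed < h and (h != u)
    return speed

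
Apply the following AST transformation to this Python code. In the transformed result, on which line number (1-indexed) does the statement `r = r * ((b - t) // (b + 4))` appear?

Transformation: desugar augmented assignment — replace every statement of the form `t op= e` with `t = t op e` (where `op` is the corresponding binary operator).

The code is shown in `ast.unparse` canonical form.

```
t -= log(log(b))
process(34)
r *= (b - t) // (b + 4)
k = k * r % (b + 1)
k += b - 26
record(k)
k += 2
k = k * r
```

3

Transformed code:
t = t - log(log(b))
process(34)
r = r * ((b - t) // (b + 4))
k = k * r % (b + 1)
k = k + (b - 26)
record(k)
k = k + 2
k = k * r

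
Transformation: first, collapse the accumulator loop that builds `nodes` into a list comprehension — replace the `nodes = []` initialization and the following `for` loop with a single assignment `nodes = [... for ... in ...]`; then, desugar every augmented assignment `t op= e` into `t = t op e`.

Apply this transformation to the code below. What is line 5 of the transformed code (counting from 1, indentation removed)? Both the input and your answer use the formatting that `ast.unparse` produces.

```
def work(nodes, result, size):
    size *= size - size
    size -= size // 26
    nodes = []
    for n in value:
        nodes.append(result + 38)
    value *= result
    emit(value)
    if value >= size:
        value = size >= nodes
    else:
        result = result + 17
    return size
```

value = value * result

Transformed code:
def work(nodes, result, size):
    size = size * (size - size)
    size = size - size // 26
    nodes = [result + 38 for n in value]
    value = value * result
    emit(value)
    if value >= size:
        value = size >= nodes
    else:
        result = result + 17
    return size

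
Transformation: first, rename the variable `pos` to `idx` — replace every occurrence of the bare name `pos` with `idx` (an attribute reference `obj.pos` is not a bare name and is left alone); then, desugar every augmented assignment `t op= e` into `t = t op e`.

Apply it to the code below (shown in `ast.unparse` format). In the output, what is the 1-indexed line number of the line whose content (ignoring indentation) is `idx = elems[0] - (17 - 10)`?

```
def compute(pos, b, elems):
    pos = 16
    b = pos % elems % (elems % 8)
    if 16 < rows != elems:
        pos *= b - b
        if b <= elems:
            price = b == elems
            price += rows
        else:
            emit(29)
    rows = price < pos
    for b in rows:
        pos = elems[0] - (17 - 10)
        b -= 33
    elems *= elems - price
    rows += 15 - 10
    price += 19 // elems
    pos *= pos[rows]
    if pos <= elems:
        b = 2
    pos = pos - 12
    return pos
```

Transformed code:
def compute(idx, b, elems):
    idx = 16
    b = idx % elems % (elems % 8)
    if 16 < rows != elems:
        idx = idx * (b - b)
        if b <= elems:
            price = b == elems
            price = price + rows
        else:
            emit(29)
    rows = price < idx
    for b in rows:
        idx = elems[0] - (17 - 10)
        b = b - 33
    elems = elems * (elems - price)
    rows = rows + (15 - 10)
    price = price + 19 // elems
    idx = idx * idx[rows]
    if idx <= elems:
        b = 2
    idx = idx - 12
    return idx

13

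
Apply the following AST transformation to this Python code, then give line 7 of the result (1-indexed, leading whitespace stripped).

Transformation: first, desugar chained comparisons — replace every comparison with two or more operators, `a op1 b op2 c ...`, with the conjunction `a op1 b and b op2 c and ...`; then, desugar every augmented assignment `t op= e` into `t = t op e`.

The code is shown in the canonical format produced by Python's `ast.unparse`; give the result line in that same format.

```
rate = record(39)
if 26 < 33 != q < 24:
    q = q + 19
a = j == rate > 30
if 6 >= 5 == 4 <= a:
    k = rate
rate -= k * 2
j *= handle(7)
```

rate = rate - k * 2

Transformed code:
rate = record(39)
if 26 < 33 and 33 != q and (q < 24):
    q = q + 19
a = j == rate and rate > 30
if 6 >= 5 and 5 == 4 and (4 <= a):
    k = rate
rate = rate - k * 2
j = j * handle(7)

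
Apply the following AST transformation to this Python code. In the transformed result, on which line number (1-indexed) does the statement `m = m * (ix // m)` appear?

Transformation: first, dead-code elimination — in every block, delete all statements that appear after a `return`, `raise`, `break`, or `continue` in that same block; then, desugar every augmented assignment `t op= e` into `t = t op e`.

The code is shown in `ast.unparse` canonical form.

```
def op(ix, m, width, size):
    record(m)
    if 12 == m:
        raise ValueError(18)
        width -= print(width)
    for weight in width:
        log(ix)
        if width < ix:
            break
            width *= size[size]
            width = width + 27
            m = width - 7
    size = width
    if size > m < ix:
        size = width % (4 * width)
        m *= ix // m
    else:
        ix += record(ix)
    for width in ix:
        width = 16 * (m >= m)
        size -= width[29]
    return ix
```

12

Transformed code:
def op(ix, m, width, size):
    record(m)
    if 12 == m:
        raise ValueError(18)
    for weight in width:
        log(ix)
        if width < ix:
            break
    size = width
    if size > m < ix:
        size = width % (4 * width)
        m = m * (ix // m)
    else:
        ix = ix + record(ix)
    for width in ix:
        width = 16 * (m >= m)
        size = size - width[29]
    return ix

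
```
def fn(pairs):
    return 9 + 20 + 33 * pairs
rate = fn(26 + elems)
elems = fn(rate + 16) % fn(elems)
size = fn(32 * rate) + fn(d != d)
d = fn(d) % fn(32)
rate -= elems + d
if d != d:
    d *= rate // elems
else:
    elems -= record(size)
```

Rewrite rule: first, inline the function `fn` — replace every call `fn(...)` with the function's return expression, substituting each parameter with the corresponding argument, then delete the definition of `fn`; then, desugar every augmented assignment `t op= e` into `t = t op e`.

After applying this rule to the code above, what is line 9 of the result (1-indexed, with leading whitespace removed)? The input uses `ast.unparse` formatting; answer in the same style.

elems = elems - record(size)

Transformed code:
rate = 9 + 20 + 33 * (26 + elems)
elems = (9 + 20 + 33 * (rate + 16)) % (9 + 20 + 33 * elems)
size = 9 + 20 + 33 * (32 * rate) + (9 + 20 + 33 * (d != d))
d = (9 + 20 + 33 * d) % (9 + 20 + 33 * 32)
rate = rate - (elems + d)
if d != d:
    d = d * (rate // elems)
else:
    elems = elems - record(size)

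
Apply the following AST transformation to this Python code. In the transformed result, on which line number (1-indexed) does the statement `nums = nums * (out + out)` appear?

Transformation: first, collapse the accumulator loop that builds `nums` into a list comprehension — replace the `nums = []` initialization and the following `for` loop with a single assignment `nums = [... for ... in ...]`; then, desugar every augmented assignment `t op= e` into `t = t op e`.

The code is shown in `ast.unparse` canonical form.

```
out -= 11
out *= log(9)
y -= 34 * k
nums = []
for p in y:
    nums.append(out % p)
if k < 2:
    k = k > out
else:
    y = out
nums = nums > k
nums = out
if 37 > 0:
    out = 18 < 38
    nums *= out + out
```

13

Transformed code:
out = out - 11
out = out * log(9)
y = y - 34 * k
nums = [out % p for p in y]
if k < 2:
    k = k > out
else:
    y = out
nums = nums > k
nums = out
if 37 > 0:
    out = 18 < 38
    nums = nums * (out + out)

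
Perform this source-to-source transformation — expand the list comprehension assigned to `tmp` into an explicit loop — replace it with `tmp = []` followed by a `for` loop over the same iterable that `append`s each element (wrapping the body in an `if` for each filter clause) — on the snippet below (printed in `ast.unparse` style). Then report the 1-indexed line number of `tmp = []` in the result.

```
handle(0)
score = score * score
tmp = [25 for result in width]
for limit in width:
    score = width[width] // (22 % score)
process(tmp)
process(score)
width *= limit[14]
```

Transformed code:
handle(0)
score = score * score
tmp = []
for result in width:
    tmp.append(25)
for limit in width:
    score = width[width] // (22 % score)
process(tmp)
process(score)
width *= limit[14]

3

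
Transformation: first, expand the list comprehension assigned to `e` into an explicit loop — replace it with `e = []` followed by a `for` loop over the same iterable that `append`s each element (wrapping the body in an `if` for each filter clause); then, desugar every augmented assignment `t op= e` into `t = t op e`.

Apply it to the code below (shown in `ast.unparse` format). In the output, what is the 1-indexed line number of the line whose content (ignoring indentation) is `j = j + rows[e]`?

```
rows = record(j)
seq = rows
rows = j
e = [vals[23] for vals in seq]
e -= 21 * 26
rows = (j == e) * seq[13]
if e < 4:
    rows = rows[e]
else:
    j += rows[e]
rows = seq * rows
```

12

Transformed code:
rows = record(j)
seq = rows
rows = j
e = []
for vals in seq:
    e.append(vals[23])
e = e - 21 * 26
rows = (j == e) * seq[13]
if e < 4:
    rows = rows[e]
else:
    j = j + rows[e]
rows = seq * rows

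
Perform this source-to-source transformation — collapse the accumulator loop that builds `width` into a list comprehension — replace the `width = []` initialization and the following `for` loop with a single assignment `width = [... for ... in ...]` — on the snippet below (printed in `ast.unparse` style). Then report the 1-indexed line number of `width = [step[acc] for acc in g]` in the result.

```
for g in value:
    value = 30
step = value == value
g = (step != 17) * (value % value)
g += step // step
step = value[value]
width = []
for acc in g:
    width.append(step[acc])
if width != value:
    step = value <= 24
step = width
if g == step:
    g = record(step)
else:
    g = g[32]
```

Transformed code:
for g in value:
    value = 30
step = value == value
g = (step != 17) * (value % value)
g += step // step
step = value[value]
width = [step[acc] for acc in g]
if width != value:
    step = value <= 24
step = width
if g == step:
    g = record(step)
else:
    g = g[32]

7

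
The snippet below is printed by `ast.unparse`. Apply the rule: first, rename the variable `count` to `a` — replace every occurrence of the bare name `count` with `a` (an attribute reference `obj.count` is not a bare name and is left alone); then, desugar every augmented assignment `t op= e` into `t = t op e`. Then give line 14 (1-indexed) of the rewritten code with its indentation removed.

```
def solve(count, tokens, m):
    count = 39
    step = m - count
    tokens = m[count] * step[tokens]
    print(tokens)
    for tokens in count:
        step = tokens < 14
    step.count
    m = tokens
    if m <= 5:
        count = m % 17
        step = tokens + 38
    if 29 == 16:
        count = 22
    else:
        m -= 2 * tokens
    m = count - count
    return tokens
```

a = 22

Transformed code:
def solve(a, tokens, m):
    a = 39
    step = m - a
    tokens = m[a] * step[tokens]
    print(tokens)
    for tokens in a:
        step = tokens < 14
    step.count
    m = tokens
    if m <= 5:
        a = m % 17
        step = tokens + 38
    if 29 == 16:
        a = 22
    else:
        m = m - 2 * tokens
    m = a - a
    return tokens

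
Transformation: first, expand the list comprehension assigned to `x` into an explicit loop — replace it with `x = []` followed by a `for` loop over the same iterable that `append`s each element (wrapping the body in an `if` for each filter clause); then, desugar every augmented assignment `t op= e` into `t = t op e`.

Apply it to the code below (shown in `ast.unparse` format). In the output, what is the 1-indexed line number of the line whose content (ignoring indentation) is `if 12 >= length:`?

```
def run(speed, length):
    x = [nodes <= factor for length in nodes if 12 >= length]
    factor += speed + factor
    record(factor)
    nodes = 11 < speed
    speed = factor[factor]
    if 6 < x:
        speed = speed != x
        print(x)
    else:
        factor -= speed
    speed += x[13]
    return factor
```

4

Transformed code:
def run(speed, length):
    x = []
    for length in nodes:
        if 12 >= length:
            x.append(nodes <= factor)
    factor = factor + (speed + factor)
    record(factor)
    nodes = 11 < speed
    speed = factor[factor]
    if 6 < x:
        speed = speed != x
        print(x)
    else:
        factor = factor - speed
    speed = speed + x[13]
    return factor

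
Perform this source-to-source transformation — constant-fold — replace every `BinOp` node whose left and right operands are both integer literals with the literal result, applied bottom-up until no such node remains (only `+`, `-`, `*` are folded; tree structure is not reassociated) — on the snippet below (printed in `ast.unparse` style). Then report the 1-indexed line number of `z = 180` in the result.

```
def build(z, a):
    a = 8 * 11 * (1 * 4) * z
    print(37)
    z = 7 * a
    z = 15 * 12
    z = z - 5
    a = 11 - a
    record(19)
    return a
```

Transformed code:
def build(z, a):
    a = 352 * z
    print(37)
    z = 7 * a
    z = 180
    z = z - 5
    a = 11 - a
    record(19)
    return a

5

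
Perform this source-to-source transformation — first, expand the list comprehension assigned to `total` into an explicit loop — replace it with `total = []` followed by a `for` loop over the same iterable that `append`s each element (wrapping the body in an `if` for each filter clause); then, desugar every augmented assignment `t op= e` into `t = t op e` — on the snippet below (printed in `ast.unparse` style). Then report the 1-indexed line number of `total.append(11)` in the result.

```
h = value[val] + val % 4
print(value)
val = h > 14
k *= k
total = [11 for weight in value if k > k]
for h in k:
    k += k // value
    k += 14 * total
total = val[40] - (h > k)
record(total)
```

8

Transformed code:
h = value[val] + val % 4
print(value)
val = h > 14
k = k * k
total = []
for weight in value:
    if k > k:
        total.append(11)
for h in k:
    k = k + k // value
    k = k + 14 * total
total = val[40] - (h > k)
record(total)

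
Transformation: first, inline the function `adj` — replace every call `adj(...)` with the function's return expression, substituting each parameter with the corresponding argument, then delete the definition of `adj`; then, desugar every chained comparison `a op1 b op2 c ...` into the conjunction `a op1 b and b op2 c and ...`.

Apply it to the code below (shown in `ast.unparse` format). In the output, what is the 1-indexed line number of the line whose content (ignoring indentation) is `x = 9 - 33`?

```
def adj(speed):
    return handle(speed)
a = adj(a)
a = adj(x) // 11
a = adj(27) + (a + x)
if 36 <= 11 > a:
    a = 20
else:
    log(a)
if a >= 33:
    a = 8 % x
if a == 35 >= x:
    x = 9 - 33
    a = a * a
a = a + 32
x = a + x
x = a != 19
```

Transformed code:
a = handle(a)
a = handle(x) // 11
a = handle(27) + (a + x)
if 36 <= 11 and 11 > a:
    a = 20
else:
    log(a)
if a >= 33:
    a = 8 % x
if a == 35 and 35 >= x:
    x = 9 - 33
    a = a * a
a = a + 32
x = a + x
x = a != 19

11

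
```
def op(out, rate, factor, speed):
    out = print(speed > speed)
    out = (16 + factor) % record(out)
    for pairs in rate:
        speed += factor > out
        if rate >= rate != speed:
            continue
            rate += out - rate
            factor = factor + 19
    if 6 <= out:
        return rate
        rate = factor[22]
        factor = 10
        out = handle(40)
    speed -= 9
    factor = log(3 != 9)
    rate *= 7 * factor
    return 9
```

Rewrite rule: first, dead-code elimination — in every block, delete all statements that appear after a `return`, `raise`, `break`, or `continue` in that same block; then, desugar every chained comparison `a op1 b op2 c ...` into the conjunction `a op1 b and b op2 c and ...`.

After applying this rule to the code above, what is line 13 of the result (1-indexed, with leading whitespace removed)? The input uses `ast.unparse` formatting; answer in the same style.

return 9

Transformed code:
def op(out, rate, factor, speed):
    out = print(speed > speed)
    out = (16 + factor) % record(out)
    for pairs in rate:
        speed += factor > out
        if rate >= rate and rate != speed:
            continue
    if 6 <= out:
        return rate
    speed -= 9
    factor = log(3 != 9)
    rate *= 7 * factor
    return 9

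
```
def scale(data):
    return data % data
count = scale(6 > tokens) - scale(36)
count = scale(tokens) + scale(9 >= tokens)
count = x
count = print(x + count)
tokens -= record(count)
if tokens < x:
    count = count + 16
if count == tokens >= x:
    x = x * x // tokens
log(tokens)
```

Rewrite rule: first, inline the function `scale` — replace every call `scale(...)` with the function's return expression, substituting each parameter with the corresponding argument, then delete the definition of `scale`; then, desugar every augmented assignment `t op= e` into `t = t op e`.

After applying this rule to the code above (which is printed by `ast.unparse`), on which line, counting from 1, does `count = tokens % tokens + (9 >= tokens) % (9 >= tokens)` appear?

2

Transformed code:
count = (6 > tokens) % (6 > tokens) - 36 % 36
count = tokens % tokens + (9 >= tokens) % (9 >= tokens)
count = x
count = print(x + count)
tokens = tokens - record(count)
if tokens < x:
    count = count + 16
if count == tokens >= x:
    x = x * x // tokens
log(tokens)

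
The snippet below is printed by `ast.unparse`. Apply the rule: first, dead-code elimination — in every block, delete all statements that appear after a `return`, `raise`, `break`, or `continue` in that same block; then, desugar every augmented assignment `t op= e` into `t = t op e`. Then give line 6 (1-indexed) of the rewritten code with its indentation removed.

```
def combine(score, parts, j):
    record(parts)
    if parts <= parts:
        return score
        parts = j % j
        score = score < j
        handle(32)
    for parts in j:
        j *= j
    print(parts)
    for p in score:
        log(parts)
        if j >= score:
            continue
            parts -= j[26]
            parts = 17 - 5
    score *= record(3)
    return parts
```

Transformed code:
def combine(score, parts, j):
    record(parts)
    if parts <= parts:
        return score
    for parts in j:
        j = j * j
    print(parts)
    for p in score:
        log(parts)
        if j >= score:
            continue
    score = score * record(3)
    return parts

j = j * j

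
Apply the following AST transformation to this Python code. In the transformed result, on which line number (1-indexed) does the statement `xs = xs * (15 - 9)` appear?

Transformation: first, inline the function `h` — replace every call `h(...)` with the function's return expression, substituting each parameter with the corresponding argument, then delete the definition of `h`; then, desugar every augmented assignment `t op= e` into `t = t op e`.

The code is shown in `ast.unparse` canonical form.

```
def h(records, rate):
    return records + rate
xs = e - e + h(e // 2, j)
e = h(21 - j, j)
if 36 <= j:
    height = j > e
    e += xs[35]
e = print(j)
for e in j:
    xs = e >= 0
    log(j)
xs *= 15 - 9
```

Transformed code:
xs = e - e + (e // 2 + j)
e = 21 - j + j
if 36 <= j:
    height = j > e
    e = e + xs[35]
e = print(j)
for e in j:
    xs = e >= 0
    log(j)
xs = xs * (15 - 9)

10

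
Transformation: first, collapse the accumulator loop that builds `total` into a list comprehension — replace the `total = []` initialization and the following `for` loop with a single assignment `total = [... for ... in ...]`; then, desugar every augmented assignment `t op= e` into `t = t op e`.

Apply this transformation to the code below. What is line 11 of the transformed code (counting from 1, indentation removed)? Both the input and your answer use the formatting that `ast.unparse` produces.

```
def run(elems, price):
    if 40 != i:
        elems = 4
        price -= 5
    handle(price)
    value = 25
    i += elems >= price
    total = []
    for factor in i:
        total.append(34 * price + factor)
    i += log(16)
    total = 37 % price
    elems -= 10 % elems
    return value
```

elems = elems - 10 % elems

Transformed code:
def run(elems, price):
    if 40 != i:
        elems = 4
        price = price - 5
    handle(price)
    value = 25
    i = i + (elems >= price)
    total = [34 * price + factor for factor in i]
    i = i + log(16)
    total = 37 % price
    elems = elems - 10 % elems
    return value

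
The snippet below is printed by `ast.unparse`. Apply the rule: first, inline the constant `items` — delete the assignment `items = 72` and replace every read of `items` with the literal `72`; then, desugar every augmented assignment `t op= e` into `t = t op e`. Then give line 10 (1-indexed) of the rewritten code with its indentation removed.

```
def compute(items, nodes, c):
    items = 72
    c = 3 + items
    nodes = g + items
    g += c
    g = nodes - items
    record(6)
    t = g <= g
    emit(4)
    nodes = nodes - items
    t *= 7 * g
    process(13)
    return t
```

Transformed code:
def compute(items, nodes, c):
    c = 3 + 72
    nodes = g + 72
    g = g + c
    g = nodes - 72
    record(6)
    t = g <= g
    emit(4)
    nodes = nodes - 72
    t = t * (7 * g)
    process(13)
    return t

t = t * (7 * g)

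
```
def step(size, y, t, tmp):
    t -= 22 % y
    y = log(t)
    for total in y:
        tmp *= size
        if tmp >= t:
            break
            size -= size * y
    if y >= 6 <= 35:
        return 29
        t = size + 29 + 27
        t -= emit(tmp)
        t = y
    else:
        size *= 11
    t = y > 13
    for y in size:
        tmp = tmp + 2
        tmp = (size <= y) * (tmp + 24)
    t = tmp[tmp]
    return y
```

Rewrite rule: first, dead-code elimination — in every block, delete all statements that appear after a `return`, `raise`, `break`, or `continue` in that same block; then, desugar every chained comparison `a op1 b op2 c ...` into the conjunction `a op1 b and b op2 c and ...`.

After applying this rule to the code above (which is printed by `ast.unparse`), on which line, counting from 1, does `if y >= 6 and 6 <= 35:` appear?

Transformed code:
def step(size, y, t, tmp):
    t -= 22 % y
    y = log(t)
    for total in y:
        tmp *= size
        if tmp >= t:
            break
    if y >= 6 and 6 <= 35:
        return 29
    else:
        size *= 11
    t = y > 13
    for y in size:
        tmp = tmp + 2
        tmp = (size <= y) * (tmp + 24)
    t = tmp[tmp]
    return y

8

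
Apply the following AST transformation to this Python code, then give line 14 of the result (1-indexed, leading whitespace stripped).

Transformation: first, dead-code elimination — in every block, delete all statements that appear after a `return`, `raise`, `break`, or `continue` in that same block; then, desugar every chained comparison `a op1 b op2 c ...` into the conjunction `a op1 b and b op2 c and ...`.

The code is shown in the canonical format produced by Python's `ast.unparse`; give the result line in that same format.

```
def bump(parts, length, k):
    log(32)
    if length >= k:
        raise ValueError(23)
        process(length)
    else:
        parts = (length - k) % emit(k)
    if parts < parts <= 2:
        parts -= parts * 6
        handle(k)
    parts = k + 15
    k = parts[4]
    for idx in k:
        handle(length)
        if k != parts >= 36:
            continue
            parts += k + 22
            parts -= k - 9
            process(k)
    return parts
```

Transformed code:
def bump(parts, length, k):
    log(32)
    if length >= k:
        raise ValueError(23)
    else:
        parts = (length - k) % emit(k)
    if parts < parts and parts <= 2:
        parts -= parts * 6
        handle(k)
    parts = k + 15
    k = parts[4]
    for idx in k:
        handle(length)
        if k != parts and parts >= 36:
            continue
    return parts

if k != parts and parts >= 36:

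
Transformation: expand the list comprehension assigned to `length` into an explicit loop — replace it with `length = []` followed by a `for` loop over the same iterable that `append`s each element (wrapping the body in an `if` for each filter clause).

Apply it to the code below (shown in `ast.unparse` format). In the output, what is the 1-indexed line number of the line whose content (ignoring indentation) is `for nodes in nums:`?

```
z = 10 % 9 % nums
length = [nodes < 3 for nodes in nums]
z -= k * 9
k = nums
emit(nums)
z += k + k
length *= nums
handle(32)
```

3

Transformed code:
z = 10 % 9 % nums
length = []
for nodes in nums:
    length.append(nodes < 3)
z -= k * 9
k = nums
emit(nums)
z += k + k
length *= nums
handle(32)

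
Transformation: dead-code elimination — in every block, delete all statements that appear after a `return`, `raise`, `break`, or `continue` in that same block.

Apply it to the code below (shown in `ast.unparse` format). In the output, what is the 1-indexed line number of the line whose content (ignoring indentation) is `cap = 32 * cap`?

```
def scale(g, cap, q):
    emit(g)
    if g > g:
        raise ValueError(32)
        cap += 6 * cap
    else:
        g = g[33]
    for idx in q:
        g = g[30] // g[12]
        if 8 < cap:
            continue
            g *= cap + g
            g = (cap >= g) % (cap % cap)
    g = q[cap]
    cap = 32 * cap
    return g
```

12

Transformed code:
def scale(g, cap, q):
    emit(g)
    if g > g:
        raise ValueError(32)
    else:
        g = g[33]
    for idx in q:
        g = g[30] // g[12]
        if 8 < cap:
            continue
    g = q[cap]
    cap = 32 * cap
    return g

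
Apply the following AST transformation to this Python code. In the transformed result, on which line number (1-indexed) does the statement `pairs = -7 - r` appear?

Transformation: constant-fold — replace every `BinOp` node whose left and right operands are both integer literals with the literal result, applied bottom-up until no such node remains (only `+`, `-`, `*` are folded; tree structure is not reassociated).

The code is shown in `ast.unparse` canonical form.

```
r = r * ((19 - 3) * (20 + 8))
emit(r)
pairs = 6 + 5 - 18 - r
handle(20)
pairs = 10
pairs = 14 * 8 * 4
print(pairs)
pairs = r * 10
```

3

Transformed code:
r = r * 448
emit(r)
pairs = -7 - r
handle(20)
pairs = 10
pairs = 448
print(pairs)
pairs = r * 10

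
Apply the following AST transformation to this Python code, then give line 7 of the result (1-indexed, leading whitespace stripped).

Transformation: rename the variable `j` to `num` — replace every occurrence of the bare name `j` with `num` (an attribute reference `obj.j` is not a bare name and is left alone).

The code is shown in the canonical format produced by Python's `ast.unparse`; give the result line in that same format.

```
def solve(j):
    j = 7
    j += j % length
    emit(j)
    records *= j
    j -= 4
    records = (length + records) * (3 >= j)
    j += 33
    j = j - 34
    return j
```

Transformed code:
def solve(num):
    num = 7
    num += num % length
    emit(num)
    records *= num
    num -= 4
    records = (length + records) * (3 >= num)
    num += 33
    num = num - 34
    return num

records = (length + records) * (3 >= num)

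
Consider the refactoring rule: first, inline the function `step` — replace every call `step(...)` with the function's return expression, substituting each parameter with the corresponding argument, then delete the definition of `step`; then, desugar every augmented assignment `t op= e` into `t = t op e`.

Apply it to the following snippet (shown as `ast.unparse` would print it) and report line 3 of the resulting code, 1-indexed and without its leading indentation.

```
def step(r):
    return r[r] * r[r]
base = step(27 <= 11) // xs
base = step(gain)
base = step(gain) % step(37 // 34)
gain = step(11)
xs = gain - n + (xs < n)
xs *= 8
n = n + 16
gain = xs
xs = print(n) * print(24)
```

Transformed code:
base = (27 <= 11)[27 <= 11] * (27 <= 11)[27 <= 11] // xs
base = gain[gain] * gain[gain]
base = gain[gain] * gain[gain] % ((37 // 34)[37 // 34] * (37 // 34)[37 // 34])
gain = 11[11] * 11[11]
xs = gain - n + (xs < n)
xs = xs * 8
n = n + 16
gain = xs
xs = print(n) * print(24)

base = gain[gain] * gain[gain] % ((37 // 34)[37 // 34] * (37 // 34)[37 // 34])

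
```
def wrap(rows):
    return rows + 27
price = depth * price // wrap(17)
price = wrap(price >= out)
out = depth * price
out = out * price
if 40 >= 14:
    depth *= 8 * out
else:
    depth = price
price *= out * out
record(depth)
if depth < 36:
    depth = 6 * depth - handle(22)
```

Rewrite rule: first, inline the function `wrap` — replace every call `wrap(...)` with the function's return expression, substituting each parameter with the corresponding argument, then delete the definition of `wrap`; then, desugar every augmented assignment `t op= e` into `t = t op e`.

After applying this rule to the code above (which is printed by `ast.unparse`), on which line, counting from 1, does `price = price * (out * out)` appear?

9

Transformed code:
price = depth * price // (17 + 27)
price = (price >= out) + 27
out = depth * price
out = out * price
if 40 >= 14:
    depth = depth * (8 * out)
else:
    depth = price
price = price * (out * out)
record(depth)
if depth < 36:
    depth = 6 * depth - handle(22)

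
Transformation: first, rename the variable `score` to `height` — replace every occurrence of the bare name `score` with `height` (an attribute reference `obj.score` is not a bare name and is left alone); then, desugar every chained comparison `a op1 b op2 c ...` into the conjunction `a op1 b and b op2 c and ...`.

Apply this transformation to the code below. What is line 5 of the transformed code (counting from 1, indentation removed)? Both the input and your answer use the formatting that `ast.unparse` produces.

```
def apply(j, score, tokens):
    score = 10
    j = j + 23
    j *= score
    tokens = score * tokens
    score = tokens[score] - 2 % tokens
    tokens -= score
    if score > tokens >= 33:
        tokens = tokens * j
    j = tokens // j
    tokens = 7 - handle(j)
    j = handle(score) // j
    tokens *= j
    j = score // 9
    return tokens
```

tokens = height * tokens

Transformed code:
def apply(j, height, tokens):
    height = 10
    j = j + 23
    j *= height
    tokens = height * tokens
    height = tokens[height] - 2 % tokens
    tokens -= height
    if height > tokens and tokens >= 33:
        tokens = tokens * j
    j = tokens // j
    tokens = 7 - handle(j)
    j = handle(height) // j
    tokens *= j
    j = height // 9
    return tokens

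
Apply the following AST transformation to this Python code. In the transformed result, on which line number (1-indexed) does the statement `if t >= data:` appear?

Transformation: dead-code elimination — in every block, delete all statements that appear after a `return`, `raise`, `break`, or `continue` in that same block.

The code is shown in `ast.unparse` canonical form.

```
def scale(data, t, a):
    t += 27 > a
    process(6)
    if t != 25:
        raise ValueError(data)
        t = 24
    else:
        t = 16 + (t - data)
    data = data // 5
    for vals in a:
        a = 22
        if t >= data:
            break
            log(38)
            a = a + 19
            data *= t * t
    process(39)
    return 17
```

Transformed code:
def scale(data, t, a):
    t += 27 > a
    process(6)
    if t != 25:
        raise ValueError(data)
    else:
        t = 16 + (t - data)
    data = data // 5
    for vals in a:
        a = 22
        if t >= data:
            break
    process(39)
    return 17

11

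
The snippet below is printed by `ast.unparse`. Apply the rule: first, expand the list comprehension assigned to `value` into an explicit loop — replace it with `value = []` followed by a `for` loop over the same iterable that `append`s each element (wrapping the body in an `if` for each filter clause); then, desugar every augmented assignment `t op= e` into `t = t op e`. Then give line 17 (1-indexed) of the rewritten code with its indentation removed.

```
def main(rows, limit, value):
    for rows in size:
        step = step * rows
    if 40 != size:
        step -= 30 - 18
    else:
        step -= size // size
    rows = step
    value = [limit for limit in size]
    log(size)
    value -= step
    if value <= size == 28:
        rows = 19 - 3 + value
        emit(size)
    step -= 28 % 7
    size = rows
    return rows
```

step = step - 28 % 7

Transformed code:
def main(rows, limit, value):
    for rows in size:
        step = step * rows
    if 40 != size:
        step = step - (30 - 18)
    else:
        step = step - size // size
    rows = step
    value = []
    for limit in size:
        value.append(limit)
    log(size)
    value = value - step
    if value <= size == 28:
        rows = 19 - 3 + value
        emit(size)
    step = step - 28 % 7
    size = rows
    return rows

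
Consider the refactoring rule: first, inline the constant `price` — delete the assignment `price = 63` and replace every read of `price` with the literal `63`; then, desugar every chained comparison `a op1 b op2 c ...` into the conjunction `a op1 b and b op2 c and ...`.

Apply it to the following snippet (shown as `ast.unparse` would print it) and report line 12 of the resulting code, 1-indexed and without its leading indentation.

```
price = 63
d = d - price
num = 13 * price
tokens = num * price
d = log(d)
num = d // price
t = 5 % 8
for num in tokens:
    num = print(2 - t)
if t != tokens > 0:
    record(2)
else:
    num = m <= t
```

Transformed code:
d = d - 63
num = 13 * 63
tokens = num * 63
d = log(d)
num = d // 63
t = 5 % 8
for num in tokens:
    num = print(2 - t)
if t != tokens and tokens > 0:
    record(2)
else:
    num = m <= t

num = m <= t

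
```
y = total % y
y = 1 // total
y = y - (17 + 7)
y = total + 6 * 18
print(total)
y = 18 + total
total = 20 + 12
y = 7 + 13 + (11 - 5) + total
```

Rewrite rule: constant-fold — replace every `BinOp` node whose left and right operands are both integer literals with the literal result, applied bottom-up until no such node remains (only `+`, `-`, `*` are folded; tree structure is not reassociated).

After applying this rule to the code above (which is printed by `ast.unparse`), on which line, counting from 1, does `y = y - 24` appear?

Transformed code:
y = total % y
y = 1 // total
y = y - 24
y = total + 108
print(total)
y = 18 + total
total = 32
y = 26 + total

3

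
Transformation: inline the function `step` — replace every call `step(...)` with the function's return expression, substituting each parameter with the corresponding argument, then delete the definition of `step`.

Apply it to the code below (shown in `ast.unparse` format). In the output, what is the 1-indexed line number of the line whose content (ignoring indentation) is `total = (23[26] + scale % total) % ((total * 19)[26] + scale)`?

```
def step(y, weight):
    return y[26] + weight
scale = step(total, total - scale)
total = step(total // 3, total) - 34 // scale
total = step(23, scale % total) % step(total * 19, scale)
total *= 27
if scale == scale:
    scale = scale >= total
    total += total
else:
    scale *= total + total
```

Transformed code:
scale = total[26] + (total - scale)
total = (total // 3)[26] + total - 34 // scale
total = (23[26] + scale % total) % ((total * 19)[26] + scale)
total *= 27
if scale == scale:
    scale = scale >= total
    total += total
else:
    scale *= total + total

3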